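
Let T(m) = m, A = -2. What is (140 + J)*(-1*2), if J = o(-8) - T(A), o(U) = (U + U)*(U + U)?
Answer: -796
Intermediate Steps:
o(U) = 4*U² (o(U) = (2*U)*(2*U) = 4*U²)
J = 258 (J = 4*(-8)² - 1*(-2) = 4*64 + 2 = 256 + 2 = 258)
(140 + J)*(-1*2) = (140 + 258)*(-1*2) = 398*(-2) = -796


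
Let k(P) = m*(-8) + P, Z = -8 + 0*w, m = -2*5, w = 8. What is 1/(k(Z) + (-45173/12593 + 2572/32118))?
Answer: 202230987/13851392455 ≈ 0.014600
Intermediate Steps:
m = -10
Z = -8 (Z = -8 + 0*8 = -8 + 0 = -8)
k(P) = 80 + P (k(P) = -10*(-8) + P = 80 + P)
1/(k(Z) + (-45173/12593 + 2572/32118)) = 1/((80 - 8) + (-45173/12593 + 2572/32118)) = 1/(72 + (-45173*1/12593 + 2572*(1/32118))) = 1/(72 + (-45173/12593 + 1286/16059)) = 1/(72 - 709238609/202230987) = 1/(13851392455/202230987) = 202230987/13851392455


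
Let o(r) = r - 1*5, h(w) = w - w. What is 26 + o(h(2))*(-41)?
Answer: 231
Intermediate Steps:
h(w) = 0
o(r) = -5 + r (o(r) = r - 5 = -5 + r)
26 + o(h(2))*(-41) = 26 + (-5 + 0)*(-41) = 26 - 5*(-41) = 26 + 205 = 231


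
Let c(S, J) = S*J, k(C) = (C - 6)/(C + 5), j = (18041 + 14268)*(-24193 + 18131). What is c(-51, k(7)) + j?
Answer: -783428649/4 ≈ -1.9586e+8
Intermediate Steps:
j = -195857158 (j = 32309*(-6062) = -195857158)
k(C) = (-6 + C)/(5 + C)
c(S, J) = J*S
c(-51, k(7)) + j = ((-6 + 7)/(5 + 7))*(-51) - 195857158 = (1/12)*(-51) - 195857158 = -17/4 - 195857158 = -783428649/4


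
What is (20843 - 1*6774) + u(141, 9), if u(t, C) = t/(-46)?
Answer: 647033/46 ≈ 14066.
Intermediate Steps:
u(t, C) = -t/46 (u(t, C) = t*(-1/46) = -t/46)
(20843 - 1*6774) + u(141, 9) = (20843 - 1*6774) - 1/46*141 = (20843 - 6774) - 141/46 = 14069 - 141/46 = 647033/46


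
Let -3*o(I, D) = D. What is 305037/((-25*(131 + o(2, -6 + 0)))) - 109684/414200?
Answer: -66690013/724850 ≈ -92.005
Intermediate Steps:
o(I, D) = -D/3
305037/((-25*(131 + o(2, -6 + 0)))) - 109684/414200 = 305037/((-25*(131 - (-6 + 0)/3))) - 109684/414200 = 305037/((-25*(131 - ⅓*(-6)))) - 109684*1/414200 = 305037/((-25*(131 + 2))) - 27421/103550 = 305037/((-25*133)) - 27421/103550 = 305037/(-3325) - 27421/103550 = 305037*(-1/3325) - 27421/103550 = -305037/3325 - 27421/103550 = -66690013/724850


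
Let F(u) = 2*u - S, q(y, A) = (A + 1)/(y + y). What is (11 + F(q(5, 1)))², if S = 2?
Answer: 2209/25 ≈ 88.360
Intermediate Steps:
q(y, A) = (1 + A)/(2*y) (q(y, A) = (1 + A)/((2*y)) = (1 + A)*(1/(2*y)) = (1 + A)/(2*y))
F(u) = -2 + 2*u (F(u) = 2*u - 1*2 = 2*u - 2 = -2 + 2*u)
(11 + F(q(5, 1)))² = (11 + (-2 + 2*((½)*(1 + 1)/5)))² = (11 + (-2 + 2*((½)*(⅕)*2)))² = (11 + (-2 + 2*(⅕)))² = (11 + (-2 + ⅖))² = (11 - 8/5)² = (47/5)² = 2209/25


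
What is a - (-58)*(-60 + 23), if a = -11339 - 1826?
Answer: -15311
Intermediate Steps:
a = -13165
a - (-58)*(-60 + 23) = -13165 - (-58)*(-60 + 23) = -13165 - (-58)*(-37) = -13165 - 1*2146 = -13165 - 2146 = -15311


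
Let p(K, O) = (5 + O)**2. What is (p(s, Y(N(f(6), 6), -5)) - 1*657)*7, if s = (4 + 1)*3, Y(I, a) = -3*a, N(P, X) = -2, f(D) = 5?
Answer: -1799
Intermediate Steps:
s = 15 (s = 5*3 = 15)
(p(s, Y(N(f(6), 6), -5)) - 1*657)*7 = ((5 - 3*(-5))**2 - 1*657)*7 = ((5 + 15)**2 - 657)*7 = (20**2 - 657)*7 = (400 - 657)*7 = -257*7 = -1799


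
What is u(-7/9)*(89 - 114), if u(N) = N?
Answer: 175/9 ≈ 19.444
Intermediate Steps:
u(-7/9)*(89 - 114) = (-7/9)*(89 - 114) = -7*1/9*(-25) = -7/9*(-25) = 175/9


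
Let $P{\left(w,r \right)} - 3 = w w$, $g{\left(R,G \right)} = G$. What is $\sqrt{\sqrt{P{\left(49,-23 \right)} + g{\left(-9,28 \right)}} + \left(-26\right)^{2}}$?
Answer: $2 \sqrt{169 + 2 \sqrt{38}} \approx 26.932$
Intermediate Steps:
$P{\left(w,r \right)} = 3 + w^{2}$ ($P{\left(w,r \right)} = 3 + w w = 3 + w^{2}$)
$\sqrt{\sqrt{P{\left(49,-23 \right)} + g{\left(-9,28 \right)}} + \left(-26\right)^{2}} = \sqrt{\sqrt{\left(3 + 49^{2}\right) + 28} + \left(-26\right)^{2}} = \sqrt{\sqrt{\left(3 + 2401\right) + 28} + 676} = \sqrt{\sqrt{2404 + 28} + 676} = \sqrt{\sqrt{2432} + 676} = \sqrt{8 \sqrt{38} + 676} = \sqrt{676 + 8 \sqrt{38}}$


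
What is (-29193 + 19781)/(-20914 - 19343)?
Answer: 9412/40257 ≈ 0.23380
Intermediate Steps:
(-29193 + 19781)/(-20914 - 19343) = -9412/(-40257) = -9412*(-1/40257) = 9412/40257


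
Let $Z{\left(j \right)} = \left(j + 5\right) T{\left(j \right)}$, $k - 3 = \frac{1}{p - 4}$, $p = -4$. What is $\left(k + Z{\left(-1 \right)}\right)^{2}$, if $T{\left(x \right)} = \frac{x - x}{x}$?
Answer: $\frac{529}{64} \approx 8.2656$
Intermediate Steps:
$T{\left(x \right)} = 0$ ($T{\left(x \right)} = \frac{0}{x} = 0$)
$k = \frac{23}{8}$ ($k = 3 + \frac{1}{-4 - 4} = 3 + \frac{1}{-8} = 3 - \frac{1}{8} = \frac{23}{8} \approx 2.875$)
$Z{\left(j \right)} = 0$ ($Z{\left(j \right)} = \left(j + 5\right) 0 = \left(5 + j\right) 0 = 0$)
$\left(k + Z{\left(-1 \right)}\right)^{2} = \left(\frac{23}{8} + 0\right)^{2} = \left(\frac{23}{8}\right)^{2} = \frac{529}{64}$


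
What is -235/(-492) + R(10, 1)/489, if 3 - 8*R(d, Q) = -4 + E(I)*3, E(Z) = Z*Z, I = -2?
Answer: 76405/160392 ≈ 0.47636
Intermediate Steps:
E(Z) = Z²
R(d, Q) = -5/8 (R(d, Q) = 3/8 - (-4 + (-2)²*3)/8 = 3/8 - (-4 + 4*3)/8 = 3/8 - (-4 + 12)/8 = 3/8 - ⅛*8 = 3/8 - 1 = -5/8)
-235/(-492) + R(10, 1)/489 = -235/(-492) - 5/8/489 = -235*(-1/492) - 5/8*1/489 = 235/492 - 5/3912 = 76405/160392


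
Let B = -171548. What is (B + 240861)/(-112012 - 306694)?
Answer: -69313/418706 ≈ -0.16554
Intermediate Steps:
(B + 240861)/(-112012 - 306694) = (-171548 + 240861)/(-112012 - 306694) = 69313/(-418706) = 69313*(-1/418706) = -69313/418706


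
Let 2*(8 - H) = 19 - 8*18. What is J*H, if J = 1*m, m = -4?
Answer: -282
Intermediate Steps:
J = -4 (J = 1*(-4) = -4)
H = 141/2 (H = 8 - (19 - 8*18)/2 = 8 - (19 - 144)/2 = 8 - 1/2*(-125) = 8 + 125/2 = 141/2 ≈ 70.500)
J*H = -4*141/2 = -282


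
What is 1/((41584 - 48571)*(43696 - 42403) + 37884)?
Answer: -1/8996307 ≈ -1.1116e-7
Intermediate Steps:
1/((41584 - 48571)*(43696 - 42403) + 37884) = 1/(-6987*1293 + 37884) = 1/(-9034191 + 37884) = 1/(-8996307) = -1/8996307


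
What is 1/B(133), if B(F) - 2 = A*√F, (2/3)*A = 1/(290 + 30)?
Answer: 819200/1637203 - 1920*√133/1637203 ≈ 0.48684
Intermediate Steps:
A = 3/640 (A = 3/(2*(290 + 30)) = (3/2)/320 = (3/2)*(1/320) = 3/640 ≈ 0.0046875)
B(F) = 2 + 3*√F/640
1/B(133) = 1/(2 + 3*√133/640)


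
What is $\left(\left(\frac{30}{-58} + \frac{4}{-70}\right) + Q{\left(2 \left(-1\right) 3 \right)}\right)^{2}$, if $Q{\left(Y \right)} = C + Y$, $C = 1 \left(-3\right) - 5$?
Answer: $\frac{218832849}{1030225} \approx 212.41$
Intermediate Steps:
$C = -8$ ($C = -3 - 5 = -8$)
$Q{\left(Y \right)} = -8 + Y$
$\left(\left(\frac{30}{-58} + \frac{4}{-70}\right) + Q{\left(2 \left(-1\right) 3 \right)}\right)^{2} = \left(\left(\frac{30}{-58} + \frac{4}{-70}\right) - \left(8 - 2 \left(-1\right) 3\right)\right)^{2} = \left(\left(30 \left(- \frac{1}{58}\right) + 4 \left(- \frac{1}{70}\right)\right) - 14\right)^{2} = \left(\left(- \frac{15}{29} - \frac{2}{35}\right) - 14\right)^{2} = \left(- \frac{583}{1015} - 14\right)^{2} = \left(- \frac{14793}{1015}\right)^{2} = \frac{218832849}{1030225}$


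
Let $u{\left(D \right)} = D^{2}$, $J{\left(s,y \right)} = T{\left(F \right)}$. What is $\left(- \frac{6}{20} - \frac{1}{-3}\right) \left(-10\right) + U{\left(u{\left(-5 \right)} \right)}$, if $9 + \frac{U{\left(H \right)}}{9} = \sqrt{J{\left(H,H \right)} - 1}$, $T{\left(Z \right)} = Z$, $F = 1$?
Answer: $- \frac{244}{3} \approx -81.333$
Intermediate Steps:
$J{\left(s,y \right)} = 1$
$U{\left(H \right)} = -81$ ($U{\left(H \right)} = -81 + 9 \sqrt{1 - 1} = -81 + 9 \sqrt{0} = -81 + 9 \cdot 0 = -81 + 0 = -81$)
$\left(- \frac{6}{20} - \frac{1}{-3}\right) \left(-10\right) + U{\left(u{\left(-5 \right)} \right)} = \left(- \frac{6}{20} - \frac{1}{-3}\right) \left(-10\right) - 81 = \left(\left(-6\right) \frac{1}{20} - - \frac{1}{3}\right) \left(-10\right) - 81 = \left(- \frac{3}{10} + \frac{1}{3}\right) \left(-10\right) - 81 = \frac{1}{30} \left(-10\right) - 81 = - \frac{1}{3} - 81 = - \frac{244}{3}$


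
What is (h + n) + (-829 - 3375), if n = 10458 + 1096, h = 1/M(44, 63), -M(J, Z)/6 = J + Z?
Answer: 4718699/642 ≈ 7350.0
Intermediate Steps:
M(J, Z) = -6*J - 6*Z (M(J, Z) = -6*(J + Z) = -6*J - 6*Z)
h = -1/642 (h = 1/(-6*44 - 6*63) = 1/(-264 - 378) = 1/(-642) = -1/642 ≈ -0.0015576)
n = 11554
(h + n) + (-829 - 3375) = (-1/642 + 11554) + (-829 - 3375) = 7417667/642 - 4204 = 4718699/642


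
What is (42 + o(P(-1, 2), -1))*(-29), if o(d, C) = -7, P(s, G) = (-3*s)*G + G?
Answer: -1015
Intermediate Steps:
P(s, G) = G - 3*G*s (P(s, G) = -3*G*s + G = G - 3*G*s)
(42 + o(P(-1, 2), -1))*(-29) = (42 - 7)*(-29) = 35*(-29) = -1015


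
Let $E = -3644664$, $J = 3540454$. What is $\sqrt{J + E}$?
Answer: $i \sqrt{104210} \approx 322.82 i$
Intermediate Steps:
$\sqrt{J + E} = \sqrt{3540454 - 3644664} = \sqrt{-104210} = i \sqrt{104210}$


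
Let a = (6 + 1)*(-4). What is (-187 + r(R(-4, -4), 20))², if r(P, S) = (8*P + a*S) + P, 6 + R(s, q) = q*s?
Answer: 431649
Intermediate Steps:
R(s, q) = -6 + q*s
a = -28 (a = 7*(-4) = -28)
r(P, S) = -28*S + 9*P (r(P, S) = (8*P - 28*S) + P = (-28*S + 8*P) + P = -28*S + 9*P)
(-187 + r(R(-4, -4), 20))² = (-187 + (-28*20 + 9*(-6 - 4*(-4))))² = (-187 + (-560 + 9*(-6 + 16)))² = (-187 + (-560 + 9*10))² = (-187 + (-560 + 90))² = (-187 - 470)² = (-657)² = 431649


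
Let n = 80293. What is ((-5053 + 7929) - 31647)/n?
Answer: -28771/80293 ≈ -0.35833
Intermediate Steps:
((-5053 + 7929) - 31647)/n = ((-5053 + 7929) - 31647)/80293 = (2876 - 31647)*(1/80293) = -28771*1/80293 = -28771/80293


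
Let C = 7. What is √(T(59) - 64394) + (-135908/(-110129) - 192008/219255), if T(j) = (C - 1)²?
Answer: 8652859508/24146333895 + I*√64358 ≈ 0.35835 + 253.69*I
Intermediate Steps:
T(j) = 36 (T(j) = (7 - 1)² = 6² = 36)
√(T(59) - 64394) + (-135908/(-110129) - 192008/219255) = √(36 - 64394) + (-135908/(-110129) - 192008/219255) = √(-64358) + (-135908*(-1/110129) - 192008*1/219255) = I*√64358 + (135908/110129 - 192008/219255) = I*√64358 + 8652859508/24146333895 = 8652859508/24146333895 + I*√64358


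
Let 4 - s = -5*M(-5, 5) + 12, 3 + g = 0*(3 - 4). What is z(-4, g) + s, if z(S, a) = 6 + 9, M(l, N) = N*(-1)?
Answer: -18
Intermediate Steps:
M(l, N) = -N
g = -3 (g = -3 + 0*(3 - 4) = -3 + 0*(-1) = -3 + 0 = -3)
s = -33 (s = 4 - (-(-5)*5 + 12) = 4 - (-5*(-5) + 12) = 4 - (25 + 12) = 4 - 1*37 = 4 - 37 = -33)
z(S, a) = 15
z(-4, g) + s = 15 - 33 = -18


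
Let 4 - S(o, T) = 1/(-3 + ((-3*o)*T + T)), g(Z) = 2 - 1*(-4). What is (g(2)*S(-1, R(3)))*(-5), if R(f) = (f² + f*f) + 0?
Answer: -2750/23 ≈ -119.57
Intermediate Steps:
g(Z) = 6 (g(Z) = 2 + 4 = 6)
R(f) = 2*f² (R(f) = (f² + f²) + 0 = 2*f² + 0 = 2*f²)
S(o, T) = 4 - 1/(-3 + T - 3*T*o) (S(o, T) = 4 - 1/(-3 + ((-3*o)*T + T)) = 4 - 1/(-3 + (-3*T*o + T)) = 4 - 1/(-3 + (T - 3*T*o)) = 4 - 1/(-3 + T - 3*T*o))
(g(2)*S(-1, R(3)))*(-5) = (6*((13 - 8*3² + 12*(2*3²)*(-1))/(3 - 2*3² + 3*(2*3²)*(-1))))*(-5) = (6*((13 - 8*9 + 12*(2*9)*(-1))/(3 - 2*9 + 3*(2*9)*(-1))))*(-5) = (6*((13 - 4*18 + 12*18*(-1))/(3 - 1*18 + 3*18*(-1))))*(-5) = (6*((13 - 72 - 216)/(3 - 18 - 54)))*(-5) = (6*(-275/(-69)))*(-5) = (6*(-1/69*(-275)))*(-5) = (6*(275/69))*(-5) = (550/23)*(-5) = -2750/23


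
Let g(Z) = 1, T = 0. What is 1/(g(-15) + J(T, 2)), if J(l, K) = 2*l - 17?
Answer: -1/16 ≈ -0.062500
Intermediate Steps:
J(l, K) = -17 + 2*l
1/(g(-15) + J(T, 2)) = 1/(1 + (-17 + 2*0)) = 1/(1 + (-17 + 0)) = 1/(1 - 17) = 1/(-16) = -1/16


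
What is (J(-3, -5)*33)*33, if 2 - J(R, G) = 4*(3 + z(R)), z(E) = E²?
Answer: -50094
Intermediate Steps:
J(R, G) = -10 - 4*R² (J(R, G) = 2 - 4*(3 + R²) = 2 - (12 + 4*R²) = 2 + (-12 - 4*R²) = -10 - 4*R²)
(J(-3, -5)*33)*33 = ((-10 - 4*(-3)²)*33)*33 = ((-10 - 4*9)*33)*33 = ((-10 - 36)*33)*33 = -46*33*33 = -1518*33 = -50094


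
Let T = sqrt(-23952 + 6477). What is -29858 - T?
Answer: -29858 - 5*I*sqrt(699) ≈ -29858.0 - 132.19*I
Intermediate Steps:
T = 5*I*sqrt(699) (T = sqrt(-17475) = 5*I*sqrt(699) ≈ 132.19*I)
-29858 - T = -29858 - 5*I*sqrt(699)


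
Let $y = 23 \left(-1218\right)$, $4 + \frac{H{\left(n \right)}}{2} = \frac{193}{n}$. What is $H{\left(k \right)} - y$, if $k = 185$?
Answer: $\frac{5181496}{185} \approx 28008.0$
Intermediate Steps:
$H{\left(n \right)} = -8 + \frac{386}{n}$ ($H{\left(n \right)} = -8 + 2 \frac{193}{n} = -8 + \frac{386}{n}$)
$y = -28014$
$H{\left(k \right)} - y = \left(-8 + \frac{386}{185}\right) - -28014 = \left(-8 + 386 \cdot \frac{1}{185}\right) + 28014 = \left(-8 + \frac{386}{185}\right) + 28014 = - \frac{1094}{185} + 28014 = \frac{5181496}{185}$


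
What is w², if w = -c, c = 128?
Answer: 16384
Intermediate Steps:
w = -128 (w = -1*128 = -128)
w² = (-128)² = 16384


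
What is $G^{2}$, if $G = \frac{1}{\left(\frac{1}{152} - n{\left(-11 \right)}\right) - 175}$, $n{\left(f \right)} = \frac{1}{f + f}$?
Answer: $\frac{2795584}{85563855169} \approx 3.2672 \cdot 10^{-5}$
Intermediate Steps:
$n{\left(f \right)} = \frac{1}{2 f}$
$G = - \frac{1672}{292513}$ ($G = \frac{1}{\left(\frac{1}{152} - \frac{1}{2 \left(-11\right)}\right) - 175} = \frac{1}{\left(\frac{1}{152} - \frac{1}{2} \left(- \frac{1}{11}\right)\right) - 175} = \frac{1}{\left(\frac{1}{152} - - \frac{1}{22}\right) - 175} = \frac{1}{\left(\frac{1}{152} + \frac{1}{22}\right) - 175} = \frac{1}{\frac{87}{1672} - 175} = \frac{1}{- \frac{292513}{1672}} = - \frac{1672}{292513} \approx -0.005716$)
$G^{2} = \left(- \frac{1672}{292513}\right)^{2} = \frac{2795584}{85563855169}$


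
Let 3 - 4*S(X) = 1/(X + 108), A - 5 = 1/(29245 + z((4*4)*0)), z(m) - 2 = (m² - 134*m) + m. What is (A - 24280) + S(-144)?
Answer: -34077541711/1403856 ≈ -24274.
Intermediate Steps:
z(m) = 2 + m² - 133*m (z(m) = 2 + ((m² - 134*m) + m) = 2 + (m² - 133*m) = 2 + m² - 133*m)
A = 146236/29247 (A = 5 + 1/(29245 + (2 + ((4*4)*0)² - 133*4*4*0)) = 5 + 1/(29245 + (2 + (16*0)² - 2128*0)) = 5 + 1/(29245 + (2 + 0² - 133*0)) = 5 + 1/(29245 + (2 + 0 + 0)) = 5 + 1/(29245 + 2) = 5 + 1/29247 = 146236/29247 ≈ 5.0000)
S(X) = ¾ - 1/(4*(108 + X)) (S(X) = ¾ - 1/(4*(X + 108)) = ¾ - 1/(4*(108 + X)))
(A - 24280) + S(-144) = (146236/29247 - 24280) + (323 + 3*(-144))/(4*(108 - 144)) = -709970924/29247 + (¼)*(323 - 432)/(-36) = -709970924/29247 + (¼)*(-1/36)*(-109) = -709970924/29247 + 109/144 = -34077541711/1403856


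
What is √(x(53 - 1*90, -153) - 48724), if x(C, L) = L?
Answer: I*√48877 ≈ 221.08*I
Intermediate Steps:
√(x(53 - 1*90, -153) - 48724) = √(-153 - 48724) = √(-48877) = I*√48877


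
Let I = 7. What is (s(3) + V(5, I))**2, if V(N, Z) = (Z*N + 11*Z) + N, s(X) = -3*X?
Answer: 11664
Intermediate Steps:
V(N, Z) = N + 11*Z + N*Z (V(N, Z) = (N*Z + 11*Z) + N = (11*Z + N*Z) + N = N + 11*Z + N*Z)
(s(3) + V(5, I))**2 = (-3*3 + (5 + 11*7 + 5*7))**2 = (-9 + (5 + 77 + 35))**2 = (-9 + 117)**2 = 108**2 = 11664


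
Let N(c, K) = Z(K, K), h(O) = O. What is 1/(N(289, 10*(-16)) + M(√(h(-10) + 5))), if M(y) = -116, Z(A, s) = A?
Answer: -1/276 ≈ -0.0036232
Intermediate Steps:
N(c, K) = K
1/(N(289, 10*(-16)) + M(√(h(-10) + 5))) = 1/(10*(-16) - 116) = 1/(-160 - 116) = 1/(-276) = -1/276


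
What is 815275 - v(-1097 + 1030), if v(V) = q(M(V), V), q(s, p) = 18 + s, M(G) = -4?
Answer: 815261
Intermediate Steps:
v(V) = 14 (v(V) = 18 - 4 = 14)
815275 - v(-1097 + 1030) = 815275 - 1*14 = 815275 - 14 = 815261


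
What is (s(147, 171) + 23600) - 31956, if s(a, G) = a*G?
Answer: 16781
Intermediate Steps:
s(a, G) = G*a
(s(147, 171) + 23600) - 31956 = (171*147 + 23600) - 31956 = (25137 + 23600) - 31956 = 48737 - 31956 = 16781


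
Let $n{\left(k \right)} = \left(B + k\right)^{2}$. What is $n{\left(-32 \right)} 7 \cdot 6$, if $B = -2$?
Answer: $48552$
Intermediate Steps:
$n{\left(k \right)} = \left(-2 + k\right)^{2}$
$n{\left(-32 \right)} 7 \cdot 6 = \left(-2 - 32\right)^{2} \cdot 7 \cdot 6 = \left(-34\right)^{2} \cdot 42 = 1156 \cdot 42 = 48552$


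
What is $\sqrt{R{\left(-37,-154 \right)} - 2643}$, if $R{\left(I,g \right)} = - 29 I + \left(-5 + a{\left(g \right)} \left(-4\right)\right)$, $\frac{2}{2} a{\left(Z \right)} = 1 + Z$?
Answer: $3 i \sqrt{107} \approx 31.032 i$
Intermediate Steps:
$a{\left(Z \right)} = 1 + Z$
$R{\left(I,g \right)} = -9 - 29 I - 4 g$ ($R{\left(I,g \right)} = - 29 I + \left(-5 + \left(1 + g\right) \left(-4\right)\right) = - 29 I - \left(9 + 4 g\right) = -9 - 29 I - 4 g$)
$\sqrt{R{\left(-37,-154 \right)} - 2643} = \sqrt{\left(-9 - -1073 - -616\right) - 2643} = \sqrt{\left(-9 + 1073 + 616\right) - 2643} = \sqrt{1680 - 2643} = \sqrt{-963} = 3 i \sqrt{107}$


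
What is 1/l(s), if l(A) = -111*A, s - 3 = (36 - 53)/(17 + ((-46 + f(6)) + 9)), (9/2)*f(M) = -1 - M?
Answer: -194/81585 ≈ -0.0023779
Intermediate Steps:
f(M) = -2/9 - 2*M/9 (f(M) = 2*(-1 - M)/9 = -2/9 - 2*M/9)
s = 735/194 (s = 3 + (36 - 53)/(17 + ((-46 + (-2/9 - 2/9*6)) + 9)) = 3 - 17/(17 + ((-46 + (-2/9 - 4/3)) + 9)) = 3 - 17/(17 + ((-46 - 14/9) + 9)) = 3 - 17/(17 + (-428/9 + 9)) = 3 - 17/(17 - 347/9) = 3 - 17/(-194/9) = 3 - 17*(-9/194) = 3 + 153/194 = 735/194 ≈ 3.7887)
1/l(s) = 1/(-111*735/194) = 1/(-81585/194) = -194/81585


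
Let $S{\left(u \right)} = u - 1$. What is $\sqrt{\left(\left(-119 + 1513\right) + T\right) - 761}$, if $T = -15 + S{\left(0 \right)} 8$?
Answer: $\sqrt{610} \approx 24.698$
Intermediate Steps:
$S{\left(u \right)} = -1 + u$
$T = -23$ ($T = -15 + \left(-1 + 0\right) 8 = -15 - 8 = -23$)
$\sqrt{\left(\left(-119 + 1513\right) + T\right) - 761} = \sqrt{\left(\left(-119 + 1513\right) - 23\right) - 761} = \sqrt{\left(1394 - 23\right) - 761} = \sqrt{1371 - 761} = \sqrt{610}$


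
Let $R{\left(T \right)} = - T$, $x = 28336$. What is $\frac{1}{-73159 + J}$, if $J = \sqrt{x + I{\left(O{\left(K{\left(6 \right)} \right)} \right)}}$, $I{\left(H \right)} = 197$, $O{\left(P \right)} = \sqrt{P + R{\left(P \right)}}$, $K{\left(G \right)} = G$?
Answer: $- \frac{73159}{5352210748} - \frac{\sqrt{28533}}{5352210748} \approx -1.37 \cdot 10^{-5}$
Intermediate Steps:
$O{\left(P \right)} = 0$ ($O{\left(P \right)} = \sqrt{P - P} = \sqrt{0} = 0$)
$J = \sqrt{28533}$ ($J = \sqrt{28336 + 197} = \sqrt{28533} \approx 168.92$)
$\frac{1}{-73159 + J} = \frac{1}{-73159 + \sqrt{28533}}$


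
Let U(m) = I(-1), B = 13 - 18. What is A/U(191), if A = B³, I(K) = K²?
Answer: -125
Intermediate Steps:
B = -5
U(m) = 1 (U(m) = (-1)² = 1)
A = -125 (A = (-5)³ = -125)
A/U(191) = -125/1 = -125*1 = -125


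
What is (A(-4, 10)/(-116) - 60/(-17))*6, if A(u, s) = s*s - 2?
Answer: 7941/493 ≈ 16.108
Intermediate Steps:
A(u, s) = -2 + s**2 (A(u, s) = s**2 - 2 = -2 + s**2)
(A(-4, 10)/(-116) - 60/(-17))*6 = ((-2 + 10**2)/(-116) - 60/(-17))*6 = ((-2 + 100)*(-1/116) - 60*(-1/17))*6 = (98*(-1/116) + 60/17)*6 = (-49/58 + 60/17)*6 = (2647/986)*6 = 7941/493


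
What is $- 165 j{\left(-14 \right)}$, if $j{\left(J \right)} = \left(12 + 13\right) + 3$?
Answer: $-4620$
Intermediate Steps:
$j{\left(J \right)} = 28$ ($j{\left(J \right)} = 25 + 3 = 28$)
$- 165 j{\left(-14 \right)} = \left(-165\right) 28 = -4620$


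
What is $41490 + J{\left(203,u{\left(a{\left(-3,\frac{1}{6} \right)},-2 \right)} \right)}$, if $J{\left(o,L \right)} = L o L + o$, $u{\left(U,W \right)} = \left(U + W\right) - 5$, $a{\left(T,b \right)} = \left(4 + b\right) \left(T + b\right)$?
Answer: $\frac{147074915}{1296} \approx 1.1348 \cdot 10^{5}$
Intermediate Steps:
$u{\left(U,W \right)} = -5 + U + W$
$J{\left(o,L \right)} = o + o L^{2}$ ($J{\left(o,L \right)} = o L^{2} + o = o + o L^{2}$)
$41490 + J{\left(203,u{\left(a{\left(-3,\frac{1}{6} \right)},-2 \right)} \right)} = 41490 + 203 \left(1 + \left(-5 + \left(\left(\frac{1}{6}\right)^{2} + 4 \left(-3\right) + \frac{4}{6} - \frac{3}{6}\right) - 2\right)^{2}\right) = 41490 + 203 \left(1 + \left(-5 + \left(\left(\frac{1}{6}\right)^{2} - 12 + 4 \cdot \frac{1}{6} - \frac{1}{2}\right) - 2\right)^{2}\right) = 41490 + 203 \left(1 + \left(-5 + \left(\frac{1}{36} - 12 + \frac{2}{3} - \frac{1}{2}\right) - 2\right)^{2}\right) = 41490 + 203 \left(1 + \left(-5 - \frac{425}{36} - 2\right)^{2}\right) = 41490 + 203 \left(1 + \left(- \frac{677}{36}\right)^{2}\right) = 41490 + 203 \left(1 + \frac{458329}{1296}\right) = 41490 + 203 \cdot \frac{459625}{1296} = 41490 + \frac{93303875}{1296} = \frac{147074915}{1296}$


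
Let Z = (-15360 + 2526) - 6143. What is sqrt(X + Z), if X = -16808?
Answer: I*sqrt(35785) ≈ 189.17*I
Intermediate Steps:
Z = -18977 (Z = -12834 - 6143 = -18977)
sqrt(X + Z) = sqrt(-16808 - 18977) = sqrt(-35785) = I*sqrt(35785)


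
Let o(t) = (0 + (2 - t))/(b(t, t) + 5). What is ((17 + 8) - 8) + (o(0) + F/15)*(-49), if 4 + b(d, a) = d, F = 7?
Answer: -1558/15 ≈ -103.87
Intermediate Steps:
b(d, a) = -4 + d
o(t) = (2 - t)/(1 + t) (o(t) = (0 + (2 - t))/((-4 + t) + 5) = (2 - t)/(1 + t))
((17 + 8) - 8) + (o(0) + F/15)*(-49) = ((17 + 8) - 8) + ((2 - 1*0)/(1 + 0) + 7/15)*(-49) = (25 - 8) + ((2 + 0)/1 + 7*(1/15))*(-49) = 17 + (1*2 + 7/15)*(-49) = 17 + (2 + 7/15)*(-49) = 17 + (37/15)*(-49) = 17 - 1813/15 = -1558/15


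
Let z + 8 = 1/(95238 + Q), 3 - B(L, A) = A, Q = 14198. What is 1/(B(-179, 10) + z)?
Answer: -109436/1641539 ≈ -0.066667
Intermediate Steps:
B(L, A) = 3 - A
z = -875487/109436 (z = -8 + 1/(95238 + 14198) = -8 + 1/109436 = -875487/109436 ≈ -8.0000)
1/(B(-179, 10) + z) = 1/((3 - 1*10) - 875487/109436) = 1/((3 - 10) - 875487/109436) = 1/(-7 - 875487/109436) = 1/(-1641539/109436) = -109436/1641539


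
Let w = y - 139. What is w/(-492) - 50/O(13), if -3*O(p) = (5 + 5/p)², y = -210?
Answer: 141823/24108 ≈ 5.8828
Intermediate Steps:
O(p) = -(5 + 5/p)²/3
w = -349 (w = -210 - 139 = -349)
w/(-492) - 50/O(13) = -349/(-492) - 50*(-507/(25*(1 + 13)²)) = -349*(-1/492) - 50/((-25/3*1/169*14²)) = 349/492 - 50/((-25/3*1/169*196)) = 349/492 - 50/(-4900/507) = 349/492 - 50*(-507/4900) = 349/492 + 507/98 = 141823/24108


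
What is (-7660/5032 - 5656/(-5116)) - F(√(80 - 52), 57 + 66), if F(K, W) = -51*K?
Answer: -670473/1608982 + 102*√7 ≈ 269.45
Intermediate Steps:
(-7660/5032 - 5656/(-5116)) - F(√(80 - 52), 57 + 66) = (-7660/5032 - 5656/(-5116)) - (-51)*√(80 - 52) = (-7660*1/5032 - 5656*(-1/5116)) - (-51)*√28 = (-1915/1258 + 1414/1279) - (-51)*2*√7 = -670473/1608982 - (-102)*√7 = -670473/1608982 + 102*√7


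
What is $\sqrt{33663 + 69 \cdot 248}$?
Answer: $5 \sqrt{2031} \approx 225.33$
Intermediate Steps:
$\sqrt{33663 + 69 \cdot 248} = \sqrt{33663 + 17112} = \sqrt{50775} = 5 \sqrt{2031}$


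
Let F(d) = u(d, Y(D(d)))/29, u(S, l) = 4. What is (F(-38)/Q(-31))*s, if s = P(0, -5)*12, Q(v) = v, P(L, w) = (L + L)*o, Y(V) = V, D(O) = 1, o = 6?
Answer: 0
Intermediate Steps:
P(L, w) = 12*L (P(L, w) = (L + L)*6 = (2*L)*6 = 12*L)
F(d) = 4/29
s = 0 (s = (12*0)*12 = 0*12 = 0)
(F(-38)/Q(-31))*s = ((4/29)/(-31))*0 = ((4/29)*(-1/31))*0 = -4/899*0 = 0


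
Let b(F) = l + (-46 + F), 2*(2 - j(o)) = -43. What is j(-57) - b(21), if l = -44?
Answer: 185/2 ≈ 92.500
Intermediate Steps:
j(o) = 47/2 (j(o) = 2 - 1/2*(-43) = 2 + 43/2 = 47/2)
b(F) = -90 + F (b(F) = -44 + (-46 + F) = -90 + F)
j(-57) - b(21) = 47/2 - (-90 + 21) = 47/2 - 1*(-69) = 47/2 + 69 = 185/2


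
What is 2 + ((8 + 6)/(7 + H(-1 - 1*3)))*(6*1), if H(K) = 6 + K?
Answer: 34/3 ≈ 11.333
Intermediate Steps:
2 + ((8 + 6)/(7 + H(-1 - 1*3)))*(6*1) = 2 + ((8 + 6)/(7 + (6 + (-1 - 1*3))))*(6*1) = 2 + (14/(7 + (6 + (-1 - 3))))*6 = 2 + (14/(7 + (6 - 4)))*6 = 2 + (14/(7 + 2))*6 = 2 + (14/9)*6 = 2 + 28/3 = 34/3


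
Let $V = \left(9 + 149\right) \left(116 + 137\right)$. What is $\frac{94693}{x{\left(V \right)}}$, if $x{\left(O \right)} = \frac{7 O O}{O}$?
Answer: $\frac{94693}{279818} \approx 0.33841$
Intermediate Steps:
$V = 39974$ ($V = 158 \cdot 253 = 39974$)
$x{\left(O \right)} = 7 O$ ($x{\left(O \right)} = \frac{7 O^{2}}{O} = 7 O$)
$\frac{94693}{x{\left(V \right)}} = \frac{94693}{7 \cdot 39974} = \frac{94693}{279818}$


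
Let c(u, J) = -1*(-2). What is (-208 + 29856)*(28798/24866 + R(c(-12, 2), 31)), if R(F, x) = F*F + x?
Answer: 13328376992/12433 ≈ 1.0720e+6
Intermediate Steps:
c(u, J) = 2
R(F, x) = x + F**2 (R(F, x) = F**2 + x = x + F**2)
(-208 + 29856)*(28798/24866 + R(c(-12, 2), 31)) = (-208 + 29856)*(28798/24866 + (31 + 2**2)) = 29648*(28798*(1/24866) + (31 + 4)) = 29648*(14399/12433 + 35) = 29648*(449554/12433) = 13328376992/12433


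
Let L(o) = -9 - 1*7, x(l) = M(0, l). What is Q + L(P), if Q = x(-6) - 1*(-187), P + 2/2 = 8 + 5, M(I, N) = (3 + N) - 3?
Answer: 165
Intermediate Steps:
M(I, N) = N
x(l) = l
P = 12 (P = -1 + (8 + 5) = -1 + 13 = 12)
L(o) = -16 (L(o) = -9 - 7 = -16)
Q = 181 (Q = -6 - 1*(-187) = -6 + 187 = 181)
Q + L(P) = 181 - 16 = 165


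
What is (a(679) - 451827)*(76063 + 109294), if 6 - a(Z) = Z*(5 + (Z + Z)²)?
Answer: -232186069218204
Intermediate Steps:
a(Z) = 6 - Z*(5 + 4*Z²) (a(Z) = 6 - Z*(5 + (Z + Z)²) = 6 - Z*(5 + (2*Z)²) = 6 - Z*(5 + 4*Z²))
(a(679) - 451827)*(76063 + 109294) = ((6 - 5*679 - 4*679³) - 451827)*(76063 + 109294) = ((6 - 3395 - 4*313046839) - 451827)*185357 = ((6 - 3395 - 1252187356) - 451827)*185357 = (-1252190745 - 451827)*185357 = -1252642572*185357 = -232186069218204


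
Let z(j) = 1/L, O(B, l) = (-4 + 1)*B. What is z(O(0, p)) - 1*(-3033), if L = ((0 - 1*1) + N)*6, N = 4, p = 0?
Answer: 54595/18 ≈ 3033.1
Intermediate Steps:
O(B, l) = -3*B
L = 18 (L = ((0 - 1*1) + 4)*6 = ((0 - 1) + 4)*6 = (-1 + 4)*6 = 3*6 = 18)
z(j) = 1/18
z(O(0, p)) - 1*(-3033) = 1/18 - 1*(-3033) = 1/18 + 3033 = 54595/18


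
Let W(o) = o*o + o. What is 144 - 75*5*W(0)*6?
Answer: 144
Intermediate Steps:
W(o) = o + o**2 (W(o) = o**2 + o = o + o**2)
144 - 75*5*W(0)*6 = 144 - 75*5*(0*(1 + 0))*6 = 144 - 75*5*(0*1)*6 = 144 - 75*5*0*6 = 144 - 0*6 = 144 - 75*0 = 144 + 0 = 144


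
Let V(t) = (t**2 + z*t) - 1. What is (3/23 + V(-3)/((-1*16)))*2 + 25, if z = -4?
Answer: 1047/46 ≈ 22.761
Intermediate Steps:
V(t) = -1 + t**2 - 4*t (V(t) = (t**2 - 4*t) - 1 = -1 + t**2 - 4*t)
(3/23 + V(-3)/((-1*16)))*2 + 25 = (3/23 + (-1 + (-3)**2 - 4*(-3))/((-1*16)))*2 + 25 = (3*(1/23) + (-1 + 9 + 12)/(-16))*2 + 25 = (3/23 + 20*(-1/16))*2 + 25 = (3/23 - 5/4)*2 + 25 = -103/92*2 + 25 = -103/46 + 25 = 1047/46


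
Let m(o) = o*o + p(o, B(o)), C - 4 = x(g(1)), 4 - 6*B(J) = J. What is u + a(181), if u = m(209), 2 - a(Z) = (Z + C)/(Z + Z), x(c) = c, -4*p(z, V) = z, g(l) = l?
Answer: 31588291/724 ≈ 43630.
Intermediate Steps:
B(J) = ⅔ - J/6
p(z, V) = -z/4
C = 5 (C = 4 + 1 = 5)
a(Z) = 2 - (5 + Z)/(2*Z) (a(Z) = 2 - (Z + 5)/(Z + Z) = 2 - (5 + Z)/(2*Z))
m(o) = o² - o/4 (m(o) = o*o - o/4 = o² - o/4)
u = 174515/4 (u = 209*(-¼ + 209) = 209*(835/4) = 174515/4 ≈ 43629.)
u + a(181) = 174515/4 + (½)*(-5 + 3*181)/181 = 174515/4 + (½)*(1/181)*(-5 + 543) = 174515/4 + (½)*(1/181)*538 = 174515/4 + 269/181 = 31588291/724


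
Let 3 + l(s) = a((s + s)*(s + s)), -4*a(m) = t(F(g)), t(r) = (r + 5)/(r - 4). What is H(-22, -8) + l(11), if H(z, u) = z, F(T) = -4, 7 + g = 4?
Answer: -799/32 ≈ -24.969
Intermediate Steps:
g = -3 (g = -7 + 4 = -3)
t(r) = (5 + r)/(-4 + r)
a(m) = 1/32 (a(m) = -(5 - 4)/(4*(-4 - 4)) = -1/(4*(-8)) = -(-1)/32 = -¼*(-⅛) = 1/32)
l(s) = -95/32 (l(s) = -3 + 1/32 = -95/32)
H(-22, -8) + l(11) = -22 - 95/32 = -799/32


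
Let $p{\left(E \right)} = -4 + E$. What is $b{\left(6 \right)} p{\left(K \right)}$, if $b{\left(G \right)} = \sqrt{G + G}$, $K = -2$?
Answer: $- 12 \sqrt{3} \approx -20.785$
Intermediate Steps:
$b{\left(G \right)} = \sqrt{2} \sqrt{G}$ ($b{\left(G \right)} = \sqrt{2 G} = \sqrt{2} \sqrt{G}$)
$b{\left(6 \right)} p{\left(K \right)} = \sqrt{2} \sqrt{6} \left(-4 - 2\right) = 2 \sqrt{3} \left(-6\right) = - 12 \sqrt{3}$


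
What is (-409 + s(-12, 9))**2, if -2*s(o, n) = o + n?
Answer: 664225/4 ≈ 1.6606e+5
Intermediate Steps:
s(o, n) = -n/2 - o/2 (s(o, n) = -(o + n)/2 = -(n + o)/2 = -n/2 - o/2)
(-409 + s(-12, 9))**2 = (-409 + (-1/2*9 - 1/2*(-12)))**2 = (-409 + (-9/2 + 6))**2 = (-409 + 3/2)**2 = (-815/2)**2 = 664225/4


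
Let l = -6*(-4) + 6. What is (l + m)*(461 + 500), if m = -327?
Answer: -285417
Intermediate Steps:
l = 30 (l = 24 + 6 = 30)
(l + m)*(461 + 500) = (30 - 327)*(461 + 500) = -297*961 = -285417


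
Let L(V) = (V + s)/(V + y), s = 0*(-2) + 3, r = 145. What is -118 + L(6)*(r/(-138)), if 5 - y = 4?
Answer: -38431/322 ≈ -119.35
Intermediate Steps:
y = 1 (y = 5 - 1*4 = 5 - 4 = 1)
s = 3 (s = 0 + 3 = 3)
L(V) = (3 + V)/(1 + V) (L(V) = (V + 3)/(V + 1) = (3 + V)/(1 + V))
-118 + L(6)*(r/(-138)) = -118 + ((3 + 6)/(1 + 6))*(145/(-138)) = -118 + (9/7)*(145*(-1/138)) = -118 + ((⅐)*9)*(-145/138) = -118 + (9/7)*(-145/138) = -118 - 435/322 = -38431/322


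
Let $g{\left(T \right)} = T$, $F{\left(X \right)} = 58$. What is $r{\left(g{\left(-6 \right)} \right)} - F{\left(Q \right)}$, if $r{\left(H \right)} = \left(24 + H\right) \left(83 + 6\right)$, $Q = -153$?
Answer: $1544$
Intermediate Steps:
$r{\left(H \right)} = 2136 + 89 H$ ($r{\left(H \right)} = \left(24 + H\right) 89 = 2136 + 89 H$)
$r{\left(g{\left(-6 \right)} \right)} - F{\left(Q \right)} = \left(2136 + 89 \left(-6\right)\right) - 58 = \left(2136 - 534\right) - 58 = 1602 - 58 = 1544$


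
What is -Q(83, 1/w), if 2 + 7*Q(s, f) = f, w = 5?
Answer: 9/35 ≈ 0.25714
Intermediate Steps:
Q(s, f) = -2/7 + f/7
-Q(83, 1/w) = -(-2/7 + (1/7)/5) = -(-2/7 + (1/7)*(1/5)) = -(-2/7 + 1/35) = -1*(-9/35) = 9/35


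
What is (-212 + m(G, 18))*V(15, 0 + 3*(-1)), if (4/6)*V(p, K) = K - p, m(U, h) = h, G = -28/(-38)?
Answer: 5238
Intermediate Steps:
G = 14/19 (G = -28*(-1/38) = 14/19 ≈ 0.73684)
V(p, K) = -3*p/2 + 3*K/2 (V(p, K) = 3*(K - p)/2 = -3*p/2 + 3*K/2)
(-212 + m(G, 18))*V(15, 0 + 3*(-1)) = (-212 + 18)*(-3/2*15 + 3*(0 + 3*(-1))/2) = -194*(-45/2 + 3*(0 - 3)/2) = -194*(-45/2 + (3/2)*(-3)) = -194*(-45/2 - 9/2) = -194*(-27) = 5238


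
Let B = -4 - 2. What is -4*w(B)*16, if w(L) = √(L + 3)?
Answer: -64*I*√3 ≈ -110.85*I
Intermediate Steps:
B = -6
w(L) = √(3 + L)
-4*w(B)*16 = -4*√(3 - 6)*16 = -4*I*√3*16 = -64*I*√3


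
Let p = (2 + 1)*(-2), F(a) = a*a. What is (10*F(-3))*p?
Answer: -540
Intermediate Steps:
F(a) = a**2
p = -6 (p = 3*(-2) = -6)
(10*F(-3))*p = (10*(-3)**2)*(-6) = (10*9)*(-6) = 90*(-6) = -540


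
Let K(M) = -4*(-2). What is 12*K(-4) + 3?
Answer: 99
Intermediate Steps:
K(M) = 8
12*K(-4) + 3 = 12*8 + 3 = 96 + 3 = 99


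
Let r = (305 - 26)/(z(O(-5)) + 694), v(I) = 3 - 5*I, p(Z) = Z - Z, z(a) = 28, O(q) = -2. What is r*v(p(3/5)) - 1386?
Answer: -999855/722 ≈ -1384.8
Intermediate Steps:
p(Z) = 0
r = 279/722 (r = (305 - 26)/(28 + 694) = 279/722 ≈ 0.38643)
r*v(p(3/5)) - 1386 = 279*(3 - 5*0)/722 - 1386 = 279*(3 + 0)/722 - 1386 = (279/722)*3 - 1386 = 837/722 - 1386 = -999855/722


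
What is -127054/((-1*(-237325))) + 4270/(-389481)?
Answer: -50498496724/92433578325 ≈ -0.54632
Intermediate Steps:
-127054/((-1*(-237325))) + 4270/(-389481) = -127054/237325 + 4270*(-1/389481) = -127054*1/237325 - 4270/389481 = -127054/237325 - 4270/389481 = -50498496724/92433578325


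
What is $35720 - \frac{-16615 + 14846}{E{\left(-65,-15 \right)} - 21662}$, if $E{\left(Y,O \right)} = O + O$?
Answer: $\frac{26718499}{748} \approx 35720.0$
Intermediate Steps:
$E{\left(Y,O \right)} = 2 O$
$35720 - \frac{-16615 + 14846}{E{\left(-65,-15 \right)} - 21662} = 35720 - \frac{-16615 + 14846}{2 \left(-15\right) - 21662} = 35720 - - \frac{1769}{-30 - 21662} = 35720 - - \frac{1769}{-21692} = 35720 - \left(-1769\right) \left(- \frac{1}{21692}\right) = 35720 - \frac{61}{748} = \frac{26718499}{748}$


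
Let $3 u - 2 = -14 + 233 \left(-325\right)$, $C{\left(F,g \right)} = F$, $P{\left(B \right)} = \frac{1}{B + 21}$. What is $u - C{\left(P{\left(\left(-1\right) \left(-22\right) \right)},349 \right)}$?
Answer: $- \frac{3256694}{129} \approx -25246.0$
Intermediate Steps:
$P{\left(B \right)} = \frac{1}{21 + B}$
$u = - \frac{75737}{3}$ ($u = \frac{2}{3} + \frac{-14 + 233 \left(-325\right)}{3} = \frac{2}{3} + \frac{-14 - 75725}{3} = \frac{2}{3} + \frac{1}{3} \left(-75739\right) = \frac{2}{3} - \frac{75739}{3} = - \frac{75737}{3} \approx -25246.0$)
$u - C{\left(P{\left(\left(-1\right) \left(-22\right) \right)},349 \right)} = - \frac{75737}{3} - \frac{1}{21 - -22} = - \frac{75737}{3} - \frac{1}{21 + 22} = - \frac{75737}{3} - \frac{1}{43} = - \frac{3256694}{129}$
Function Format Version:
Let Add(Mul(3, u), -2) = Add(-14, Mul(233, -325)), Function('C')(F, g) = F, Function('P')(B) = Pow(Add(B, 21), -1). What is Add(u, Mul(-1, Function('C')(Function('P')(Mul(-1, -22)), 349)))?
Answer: Rational(-3256694, 129) ≈ -25246.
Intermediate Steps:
Function('P')(B) = Pow(Add(21, B), -1)
u = Rational(-75737, 3) (u = Add(Rational(2, 3), Mul(Rational(1, 3), Add(-14, Mul(233, -325)))) = Add(Rational(2, 3), Mul(Rational(1, 3), Add(-14, -75725))) = Add(Rational(2, 3), Mul(Rational(1, 3), -75739)) = Add(Rational(2, 3), Rational(-75739, 3)) = Rational(-75737, 3) ≈ -25246.)
Add(u, Mul(-1, Function('C')(Function('P')(Mul(-1, -22)), 349))) = Add(Rational(-75737, 3), Mul(-1, Pow(Add(21, Mul(-1, -22)), -1))) = Add(Rational(-75737, 3), Mul(-1, Pow(Add(21, 22), -1))) = Add(Rational(-75737, 3), Mul(-1, Pow(43, -1))) = Add(Rational(-75737, 3), Mul(-1, Rational(1, 43))) = Add(Rational(-75737, 3), Rational(-1, 43)) = Rational(-3256694, 129)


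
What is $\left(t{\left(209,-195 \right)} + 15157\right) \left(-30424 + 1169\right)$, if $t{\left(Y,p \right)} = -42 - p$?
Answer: $-447894050$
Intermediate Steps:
$\left(t{\left(209,-195 \right)} + 15157\right) \left(-30424 + 1169\right) = \left(\left(-42 - -195\right) + 15157\right) \left(-30424 + 1169\right) = \left(\left(-42 + 195\right) + 15157\right) \left(-29255\right) = \left(153 + 15157\right) \left(-29255\right) = 15310 \left(-29255\right) = -447894050$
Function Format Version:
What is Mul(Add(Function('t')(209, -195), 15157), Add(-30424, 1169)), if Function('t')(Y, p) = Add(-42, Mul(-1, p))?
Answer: -447894050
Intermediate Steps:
Mul(Add(Function('t')(209, -195), 15157), Add(-30424, 1169)) = Mul(Add(Add(-42, Mul(-1, -195)), 15157), Add(-30424, 1169)) = Mul(Add(Add(-42, 195), 15157), -29255) = Mul(Add(153, 15157), -29255) = Mul(15310, -29255) = -447894050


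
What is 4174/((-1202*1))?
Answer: -2087/601 ≈ -3.4725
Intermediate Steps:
4174/((-1202*1)) = 4174/(-1202) = 4174*(-1/1202) = -2087/601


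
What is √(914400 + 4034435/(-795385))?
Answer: √23139213462714301/159077 ≈ 956.24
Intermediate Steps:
√(914400 + 4034435/(-795385)) = √(914400 + 4034435*(-1/795385)) = √(914400 - 806887/159077) = √(145459201913/159077) = √23139213462714301/159077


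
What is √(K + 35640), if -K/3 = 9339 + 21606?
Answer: 3*I*√6355 ≈ 239.15*I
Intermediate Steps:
K = -92835 (K = -3*(9339 + 21606) = -3*30945 = -92835)
√(K + 35640) = √(-92835 + 35640) = √(-57195) = 3*I*√6355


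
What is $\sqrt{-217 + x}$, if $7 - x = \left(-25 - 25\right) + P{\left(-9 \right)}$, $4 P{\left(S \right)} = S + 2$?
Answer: $\frac{i \sqrt{633}}{2} \approx 12.58 i$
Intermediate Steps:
$P{\left(S \right)} = \frac{1}{2} + \frac{S}{4}$ ($P{\left(S \right)} = \frac{S + 2}{4} = \frac{2 + S}{4} = \frac{1}{2} + \frac{S}{4}$)
$x = \frac{235}{4}$ ($x = 7 - \left(\left(-25 - 25\right) + \left(\frac{1}{2} + \frac{1}{4} \left(-9\right)\right)\right) = 7 - \left(-50 + \left(\frac{1}{2} - \frac{9}{4}\right)\right) = 7 - \left(-50 - \frac{7}{4}\right) = 7 - - \frac{207}{4} = 7 + \frac{207}{4} = \frac{235}{4} \approx 58.75$)
$\sqrt{-217 + x} = \sqrt{-217 + \frac{235}{4}} = \sqrt{- \frac{633}{4}} = \frac{i \sqrt{633}}{2}$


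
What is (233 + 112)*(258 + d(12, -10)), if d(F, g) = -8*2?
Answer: 83490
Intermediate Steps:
d(F, g) = -16
(233 + 112)*(258 + d(12, -10)) = (233 + 112)*(258 - 16) = 345*242 = 83490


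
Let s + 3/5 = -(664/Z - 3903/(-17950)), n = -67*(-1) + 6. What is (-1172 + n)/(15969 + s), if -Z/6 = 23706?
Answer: -100210595850/1456034173849 ≈ -0.068824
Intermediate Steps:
Z = -142236 (Z = -6*23706 = -142236)
n = 73 (n = 67 + 6 = 73)
s = -518777507/638284050 (s = -3/5 - (664/(-142236) - 3903/(-17950)) = -3/5 - (664*(-1/142236) - 3903*(-1/17950)) = -3/5 - (-166/35559 + 3903/17950) = -3/5 - 1*135807077/638284050 = -3/5 - 135807077/638284050 = -518777507/638284050 ≈ -0.81277)
(-1172 + n)/(15969 + s) = (-1172 + 73)/(15969 - 518777507/638284050) = -1099/10192239216943/638284050 = -1099*638284050/10192239216943 = -100210595850/1456034173849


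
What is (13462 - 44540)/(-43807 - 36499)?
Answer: 15539/40153 ≈ 0.38699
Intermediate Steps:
(13462 - 44540)/(-43807 - 36499) = -31078/(-80306) = -31078*(-1/80306) = 15539/40153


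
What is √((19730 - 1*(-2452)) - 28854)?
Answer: 4*I*√417 ≈ 81.682*I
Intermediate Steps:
√((19730 - 1*(-2452)) - 28854) = √((19730 + 2452) - 28854) = √(22182 - 28854) = √(-6672) = 4*I*√417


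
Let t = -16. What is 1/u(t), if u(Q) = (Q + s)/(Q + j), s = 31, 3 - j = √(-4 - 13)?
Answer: -13/15 - I*√17/15 ≈ -0.86667 - 0.27487*I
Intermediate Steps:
j = 3 - I*√17 (j = 3 - √(-4 - 13) = 3 - √(-17) = 3 - I*√17 ≈ 3.0 - 4.1231*I)
u(Q) = (31 + Q)/(3 + Q - I*√17) (u(Q) = (Q + 31)/(Q + (3 - I*√17)) = (31 + Q)/(3 + Q - I*√17))
1/u(t) = 1/((31 - 16)/(3 - 16 - I*√17)) = 1/(15/(-13 - I*√17)) = -13/15 - I*√17/15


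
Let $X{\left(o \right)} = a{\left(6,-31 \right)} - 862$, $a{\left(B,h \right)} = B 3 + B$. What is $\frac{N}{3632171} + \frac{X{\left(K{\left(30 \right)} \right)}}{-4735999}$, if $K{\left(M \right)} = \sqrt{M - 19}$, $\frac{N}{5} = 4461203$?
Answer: $\frac{105644308493283}{17201958223829} \approx 6.1414$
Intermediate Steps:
$N = 22306015$ ($N = 5 \cdot 4461203 = 22306015$)
$a{\left(B,h \right)} = 4 B$ ($a{\left(B,h \right)} = 3 B + B = 4 B$)
$K{\left(M \right)} = \sqrt{-19 + M}$
$X{\left(o \right)} = -838$ ($X{\left(o \right)} = 4 \cdot 6 - 862 = 24 - 862 = -838$)
$\frac{N}{3632171} + \frac{X{\left(K{\left(30 \right)} \right)}}{-4735999} = \frac{22306015}{3632171} - \frac{838}{-4735999} = 22306015 \cdot \frac{1}{3632171} - - \frac{838}{4735999} = \frac{22306015}{3632171} + \frac{838}{4735999} = \frac{105644308493283}{17201958223829}$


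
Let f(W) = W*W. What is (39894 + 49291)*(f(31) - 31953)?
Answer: -2764021520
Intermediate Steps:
f(W) = W²
(39894 + 49291)*(f(31) - 31953) = (39894 + 49291)*(31² - 31953) = 89185*(961 - 31953) = 89185*(-30992) = -2764021520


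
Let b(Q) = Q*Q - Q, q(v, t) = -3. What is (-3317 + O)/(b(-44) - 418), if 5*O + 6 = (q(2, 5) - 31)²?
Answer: -3087/1562 ≈ -1.9763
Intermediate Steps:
O = 230 (O = -6/5 + (-3 - 31)²/5 = -6/5 + (⅕)*(-34)² = -6/5 + (⅕)*1156 = -6/5 + 1156/5 = 230)
b(Q) = Q² - Q
(-3317 + O)/(b(-44) - 418) = (-3317 + 230)/(-44*(-1 - 44) - 418) = -3087/(-44*(-45) - 418) = -3087/(1980 - 418) = -3087/1562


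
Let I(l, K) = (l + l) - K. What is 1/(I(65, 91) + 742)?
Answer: 1/781 ≈ 0.0012804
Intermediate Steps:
I(l, K) = -K + 2*l (I(l, K) = 2*l - K = -K + 2*l)
1/(I(65, 91) + 742) = 1/((-1*91 + 2*65) + 742) = 1/((-91 + 130) + 742) = 1/(39 + 742) = 1/781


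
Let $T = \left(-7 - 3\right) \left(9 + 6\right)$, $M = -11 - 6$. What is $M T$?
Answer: $2550$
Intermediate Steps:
$M = -17$
$T = -150$ ($T = \left(-10\right) 15 = -150$)
$M T = \left(-17\right) \left(-150\right) = 2550$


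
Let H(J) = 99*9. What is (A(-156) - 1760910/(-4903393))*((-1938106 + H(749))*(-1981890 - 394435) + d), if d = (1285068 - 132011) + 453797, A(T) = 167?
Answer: 3777721170370580658389/4903393 ≈ 7.7043e+14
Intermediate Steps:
d = 1606854 (d = 1153057 + 453797 = 1606854)
H(J) = 891
(A(-156) - 1760910/(-4903393))*((-1938106 + H(749))*(-1981890 - 394435) + d) = (167 - 1760910/(-4903393))*((-1938106 + 891)*(-1981890 - 394435) + 1606854) = (167 - 1760910*(-1/4903393))*(-1937215*(-2376325) + 1606854) = (167 + 1760910/4903393)*(4603452434875 + 1606854) = (820627541/4903393)*4603454041729 = 3777721170370580658389/4903393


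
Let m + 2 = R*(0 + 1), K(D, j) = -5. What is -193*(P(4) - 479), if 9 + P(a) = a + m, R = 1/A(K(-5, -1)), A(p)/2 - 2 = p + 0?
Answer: 562981/6 ≈ 93830.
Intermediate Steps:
A(p) = 4 + 2*p (A(p) = 4 + 2*(p + 0) = 4 + 2*p)
R = -⅙ (R = 1/(4 + 2*(-5)) = 1/(4 - 10) = 1/(-6) = -⅙ ≈ -0.16667)
m = -13/6 (m = -2 - (0 + 1)/6 = -2 - ⅙*1 = -2 - ⅙ = -13/6 ≈ -2.1667)
P(a) = -67/6 + a (P(a) = -9 + (a - 13/6) = -9 + (-13/6 + a) = -67/6 + a)
-193*(P(4) - 479) = -193*((-67/6 + 4) - 479) = -193*(-43/6 - 479) = -193*(-2917/6) = 562981/6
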